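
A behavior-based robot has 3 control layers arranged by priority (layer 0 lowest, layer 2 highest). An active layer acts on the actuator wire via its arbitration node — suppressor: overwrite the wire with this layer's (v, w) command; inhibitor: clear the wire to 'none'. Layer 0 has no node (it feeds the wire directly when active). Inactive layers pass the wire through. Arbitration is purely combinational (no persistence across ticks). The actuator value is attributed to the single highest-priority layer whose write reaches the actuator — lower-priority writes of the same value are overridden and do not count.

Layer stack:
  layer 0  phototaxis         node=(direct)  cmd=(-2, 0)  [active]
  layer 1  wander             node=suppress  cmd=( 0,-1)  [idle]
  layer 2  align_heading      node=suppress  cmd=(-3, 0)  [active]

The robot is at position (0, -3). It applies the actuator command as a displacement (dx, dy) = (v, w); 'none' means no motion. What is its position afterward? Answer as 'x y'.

-3 -3

L0 phototaxis: active, feeds wire = (-2, 0)
L1 wander: idle → wire stays (-2, 0)
L2 align_heading: active, suppressor → wire = (-3, 0)
actuator = (-3, 0)
position: (0, -3) + (-3, 0) = (-3, -3)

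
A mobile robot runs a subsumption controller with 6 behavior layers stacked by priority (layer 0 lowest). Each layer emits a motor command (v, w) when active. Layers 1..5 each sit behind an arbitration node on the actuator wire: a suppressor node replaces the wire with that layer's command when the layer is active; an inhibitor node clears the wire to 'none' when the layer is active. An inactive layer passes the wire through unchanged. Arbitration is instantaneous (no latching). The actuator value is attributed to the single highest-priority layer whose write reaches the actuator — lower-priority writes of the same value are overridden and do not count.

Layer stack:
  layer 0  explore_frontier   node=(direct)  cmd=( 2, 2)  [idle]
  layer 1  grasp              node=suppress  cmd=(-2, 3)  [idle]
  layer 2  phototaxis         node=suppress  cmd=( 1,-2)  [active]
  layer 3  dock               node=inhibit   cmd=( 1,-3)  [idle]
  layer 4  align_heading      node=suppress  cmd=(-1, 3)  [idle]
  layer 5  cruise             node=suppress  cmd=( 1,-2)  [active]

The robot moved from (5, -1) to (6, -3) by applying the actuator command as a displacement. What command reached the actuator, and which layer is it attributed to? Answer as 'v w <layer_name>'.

displacement = (6, -3) − (5, -1) = (1, -2)
L0 explore_frontier: idle → wire = none
L1 grasp: idle → wire stays none
L2 phototaxis: active, suppressor → wire = (1, -2)
L3 dock: idle → wire stays (1, -2)
L4 align_heading: idle → wire stays (1, -2)
L5 cruise: active, suppressor → wire = (1, -2)
actuator = (1, -2) — from layer 5 (cruise)

1 -2 cruise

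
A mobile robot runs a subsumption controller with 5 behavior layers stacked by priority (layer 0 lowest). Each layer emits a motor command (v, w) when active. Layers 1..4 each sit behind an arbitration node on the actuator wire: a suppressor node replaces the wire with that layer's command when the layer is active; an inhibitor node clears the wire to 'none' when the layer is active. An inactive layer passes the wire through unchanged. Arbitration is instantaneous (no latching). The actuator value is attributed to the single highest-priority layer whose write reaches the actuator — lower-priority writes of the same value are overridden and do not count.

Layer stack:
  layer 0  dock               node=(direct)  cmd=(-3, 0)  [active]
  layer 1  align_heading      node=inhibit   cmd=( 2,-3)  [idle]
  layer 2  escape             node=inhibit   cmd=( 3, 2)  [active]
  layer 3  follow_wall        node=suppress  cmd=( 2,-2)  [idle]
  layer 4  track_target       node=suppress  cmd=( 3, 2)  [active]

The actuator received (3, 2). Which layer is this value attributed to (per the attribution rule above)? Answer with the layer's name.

layer 0 (dock) active — direct: (-3, 0)
layer 1 (align_heading) idle — unchanged: (-3, 0)
layer 2 (escape) active — inhibits: none
layer 3 (follow_wall) idle — unchanged: none
layer 4 (track_target) active — suppresses: (3, 2)
→ actuator (3, 2)
last writer: layer 4 = track_target

track_target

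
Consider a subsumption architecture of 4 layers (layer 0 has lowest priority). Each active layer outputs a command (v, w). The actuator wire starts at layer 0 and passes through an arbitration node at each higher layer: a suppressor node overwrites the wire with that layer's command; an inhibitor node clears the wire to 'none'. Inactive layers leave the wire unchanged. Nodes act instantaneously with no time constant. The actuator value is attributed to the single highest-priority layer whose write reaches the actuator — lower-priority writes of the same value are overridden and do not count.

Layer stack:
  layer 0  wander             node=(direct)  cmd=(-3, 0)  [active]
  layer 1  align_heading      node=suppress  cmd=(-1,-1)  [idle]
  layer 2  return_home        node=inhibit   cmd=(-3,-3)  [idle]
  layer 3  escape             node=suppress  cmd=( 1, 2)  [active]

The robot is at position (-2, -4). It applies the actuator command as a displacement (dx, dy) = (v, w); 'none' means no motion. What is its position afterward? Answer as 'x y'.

-1 -2

[0] wander on; wire := (-3, 0)
[1] align_heading off; pass (-3, 0)
[2] return_home off; pass (-3, 0)
[3] escape on (suppress); wire := (1, 2)
output (1, 2)
position: (-2, -4) + (1, 2) = (-1, -2)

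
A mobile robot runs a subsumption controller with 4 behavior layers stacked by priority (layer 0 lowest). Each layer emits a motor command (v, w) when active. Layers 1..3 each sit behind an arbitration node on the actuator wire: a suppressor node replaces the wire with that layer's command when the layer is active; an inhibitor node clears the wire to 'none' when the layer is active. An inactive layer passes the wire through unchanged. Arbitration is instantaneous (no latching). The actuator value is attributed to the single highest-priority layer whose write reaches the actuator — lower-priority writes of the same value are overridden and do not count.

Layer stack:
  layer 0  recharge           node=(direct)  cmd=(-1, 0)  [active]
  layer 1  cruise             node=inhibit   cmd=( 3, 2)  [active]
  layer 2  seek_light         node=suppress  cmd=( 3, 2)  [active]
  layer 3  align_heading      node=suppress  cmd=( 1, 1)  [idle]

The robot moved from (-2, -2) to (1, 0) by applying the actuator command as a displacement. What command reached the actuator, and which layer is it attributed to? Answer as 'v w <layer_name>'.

3 2 seek_light

displacement = (1, 0) − (-2, -2) = (3, 2)
[0] recharge on; wire := (-1, 0)
[1] cruise on (inhibit); wire := none
[2] seek_light on (suppress); wire := (3, 2)
[3] align_heading off; pass (3, 2)
output (3, 2) — from layer 2 (seek_light)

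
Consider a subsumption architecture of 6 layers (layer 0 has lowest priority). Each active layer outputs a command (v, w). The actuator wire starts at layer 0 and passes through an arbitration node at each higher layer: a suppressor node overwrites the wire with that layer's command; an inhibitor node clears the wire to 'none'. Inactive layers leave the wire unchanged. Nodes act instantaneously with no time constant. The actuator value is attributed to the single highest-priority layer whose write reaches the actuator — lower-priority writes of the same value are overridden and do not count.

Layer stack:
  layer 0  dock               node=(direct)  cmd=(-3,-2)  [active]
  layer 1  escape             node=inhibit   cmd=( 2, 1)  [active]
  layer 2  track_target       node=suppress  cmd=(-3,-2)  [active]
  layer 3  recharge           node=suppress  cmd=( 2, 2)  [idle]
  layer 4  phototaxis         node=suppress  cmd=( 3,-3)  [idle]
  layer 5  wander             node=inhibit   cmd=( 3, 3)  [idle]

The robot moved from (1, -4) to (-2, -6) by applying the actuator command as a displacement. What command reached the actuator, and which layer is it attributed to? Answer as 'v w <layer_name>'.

displacement = (-2, -6) − (1, -4) = (-3, -2)
L0 dock: active, feeds wire = (-3, -2)
L1 escape: active, inhibitor → wire = none
L2 track_target: active, suppressor → wire = (-3, -2)
L3 recharge: idle → wire stays (-3, -2)
L4 phototaxis: idle → wire stays (-3, -2)
L5 wander: idle → wire stays (-3, -2)
actuator = (-3, -2) — from layer 2 (track_target)

-3 -2 track_target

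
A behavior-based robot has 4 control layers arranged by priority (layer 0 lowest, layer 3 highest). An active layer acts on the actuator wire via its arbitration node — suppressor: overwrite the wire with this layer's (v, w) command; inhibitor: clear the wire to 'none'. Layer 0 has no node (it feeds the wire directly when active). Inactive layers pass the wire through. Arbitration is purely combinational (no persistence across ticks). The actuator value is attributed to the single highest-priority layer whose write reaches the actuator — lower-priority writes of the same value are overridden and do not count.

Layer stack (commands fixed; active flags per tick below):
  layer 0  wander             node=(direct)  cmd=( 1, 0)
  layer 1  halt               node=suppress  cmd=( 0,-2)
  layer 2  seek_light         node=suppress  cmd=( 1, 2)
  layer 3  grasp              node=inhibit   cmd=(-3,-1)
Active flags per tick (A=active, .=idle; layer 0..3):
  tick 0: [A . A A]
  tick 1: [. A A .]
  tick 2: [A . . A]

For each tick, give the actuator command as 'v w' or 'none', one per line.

none
1 2
none

tick 0:
  [0] wander on; wire := (1, 0)
  [1] halt off; pass (1, 0)
  [2] seek_light on (suppress); wire := (1, 2)
  [3] grasp on (inhibit); wire := none
  output none
tick 1:
  [0] wander off; wire := none
  [1] halt on (suppress); wire := (0, -2)
  [2] seek_light on (suppress); wire := (1, 2)
  [3] grasp off; pass (1, 2)
  output (1, 2)
tick 2:
  [0] wander on; wire := (1, 0)
  [1] halt off; pass (1, 0)
  [2] seek_light off; pass (1, 0)
  [3] grasp on (inhibit); wire := none
  output none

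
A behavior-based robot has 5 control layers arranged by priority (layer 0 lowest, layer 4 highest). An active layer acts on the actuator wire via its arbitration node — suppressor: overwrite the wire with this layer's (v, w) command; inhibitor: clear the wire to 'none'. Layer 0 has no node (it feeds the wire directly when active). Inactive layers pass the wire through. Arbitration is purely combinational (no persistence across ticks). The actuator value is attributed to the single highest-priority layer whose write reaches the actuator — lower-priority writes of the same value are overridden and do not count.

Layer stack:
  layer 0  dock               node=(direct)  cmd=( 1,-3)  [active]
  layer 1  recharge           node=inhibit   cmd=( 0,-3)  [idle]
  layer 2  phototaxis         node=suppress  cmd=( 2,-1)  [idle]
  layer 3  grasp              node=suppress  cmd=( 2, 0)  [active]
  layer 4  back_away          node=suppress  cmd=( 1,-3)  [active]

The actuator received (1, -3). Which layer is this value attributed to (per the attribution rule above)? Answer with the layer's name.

back_away

layer 0 (dock) active — direct: (1, -3)
layer 1 (recharge) idle — unchanged: (1, -3)
layer 2 (phototaxis) idle — unchanged: (1, -3)
layer 3 (grasp) active — suppresses: (2, 0)
layer 4 (back_away) active — suppresses: (1, -3)
→ actuator (1, -3)
last writer: layer 4 = back_away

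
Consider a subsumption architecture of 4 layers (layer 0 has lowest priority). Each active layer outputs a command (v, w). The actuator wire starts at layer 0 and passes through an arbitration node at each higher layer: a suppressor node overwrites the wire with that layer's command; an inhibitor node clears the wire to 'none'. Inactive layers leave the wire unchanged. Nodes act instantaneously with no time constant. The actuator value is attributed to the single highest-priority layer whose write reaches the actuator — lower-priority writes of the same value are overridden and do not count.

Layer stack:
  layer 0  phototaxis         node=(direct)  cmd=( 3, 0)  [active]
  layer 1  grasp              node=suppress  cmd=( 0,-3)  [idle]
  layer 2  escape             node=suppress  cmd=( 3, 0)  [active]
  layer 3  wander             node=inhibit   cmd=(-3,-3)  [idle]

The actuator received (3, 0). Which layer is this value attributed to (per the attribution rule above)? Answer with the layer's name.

layer 0 (phototaxis) active — direct: (3, 0)
layer 1 (grasp) idle — unchanged: (3, 0)
layer 2 (escape) active — suppresses: (3, 0)
layer 3 (wander) idle — unchanged: (3, 0)
→ actuator (3, 0)
last writer: layer 2 = escape

escape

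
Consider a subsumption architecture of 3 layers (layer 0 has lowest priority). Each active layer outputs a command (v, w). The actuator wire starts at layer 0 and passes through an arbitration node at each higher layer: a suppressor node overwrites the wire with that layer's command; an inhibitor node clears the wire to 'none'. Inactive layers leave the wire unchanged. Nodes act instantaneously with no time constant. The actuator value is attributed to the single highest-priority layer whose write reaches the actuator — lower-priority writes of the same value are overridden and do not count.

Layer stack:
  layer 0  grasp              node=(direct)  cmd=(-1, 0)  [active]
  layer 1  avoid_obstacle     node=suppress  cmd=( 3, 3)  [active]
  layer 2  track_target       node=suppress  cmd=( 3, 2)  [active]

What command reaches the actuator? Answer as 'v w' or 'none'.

layer 0 (grasp) active — direct: (-1, 0)
layer 1 (avoid_obstacle) active — suppresses: (3, 3)
layer 2 (track_target) active — suppresses: (3, 2)
→ actuator (3, 2)

3 2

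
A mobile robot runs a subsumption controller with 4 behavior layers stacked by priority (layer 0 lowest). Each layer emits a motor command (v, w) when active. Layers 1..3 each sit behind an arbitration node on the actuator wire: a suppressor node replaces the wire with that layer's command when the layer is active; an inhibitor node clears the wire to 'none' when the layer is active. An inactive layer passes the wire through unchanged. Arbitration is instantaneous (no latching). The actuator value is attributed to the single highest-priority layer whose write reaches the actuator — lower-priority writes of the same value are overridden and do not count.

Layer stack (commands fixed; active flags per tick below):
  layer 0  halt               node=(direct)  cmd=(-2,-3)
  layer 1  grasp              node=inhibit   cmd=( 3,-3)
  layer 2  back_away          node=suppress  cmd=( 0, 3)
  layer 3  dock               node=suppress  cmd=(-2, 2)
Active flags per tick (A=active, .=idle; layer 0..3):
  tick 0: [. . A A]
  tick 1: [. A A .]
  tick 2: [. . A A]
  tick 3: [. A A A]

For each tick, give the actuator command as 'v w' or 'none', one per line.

tick 0:
  L0 halt: idle → wire = none
  L1 grasp: idle → wire stays none
  L2 back_away: active, suppressor → wire = (0, 3)
  L3 dock: active, suppressor → wire = (-2, 2)
  actuator = (-2, 2)
tick 1:
  L0 halt: idle → wire = none
  L1 grasp: active, inhibitor → wire = none
  L2 back_away: active, suppressor → wire = (0, 3)
  L3 dock: idle → wire stays (0, 3)
  actuator = (0, 3)
tick 2:
  L0 halt: idle → wire = none
  L1 grasp: idle → wire stays none
  L2 back_away: active, suppressor → wire = (0, 3)
  L3 dock: active, suppressor → wire = (-2, 2)
  actuator = (-2, 2)
tick 3:
  L0 halt: idle → wire = none
  L1 grasp: active, inhibitor → wire = none
  L2 back_away: active, suppressor → wire = (0, 3)
  L3 dock: active, suppressor → wire = (-2, 2)
  actuator = (-2, 2)

-2 2
0 3
-2 2
-2 2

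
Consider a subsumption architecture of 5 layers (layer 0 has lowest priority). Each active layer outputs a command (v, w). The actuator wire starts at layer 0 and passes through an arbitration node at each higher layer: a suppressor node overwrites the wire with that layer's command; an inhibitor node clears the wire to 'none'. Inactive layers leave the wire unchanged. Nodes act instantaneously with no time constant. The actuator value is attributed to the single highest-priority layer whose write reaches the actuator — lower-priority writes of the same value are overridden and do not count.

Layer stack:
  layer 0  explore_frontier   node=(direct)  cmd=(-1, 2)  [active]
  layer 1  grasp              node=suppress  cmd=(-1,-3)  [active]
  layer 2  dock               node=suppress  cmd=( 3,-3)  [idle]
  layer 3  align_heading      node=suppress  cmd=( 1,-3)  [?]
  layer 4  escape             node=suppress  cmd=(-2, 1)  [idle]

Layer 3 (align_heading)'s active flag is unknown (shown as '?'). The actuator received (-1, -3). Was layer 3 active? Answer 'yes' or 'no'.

no

If layer 3 is active=yes:
  actuator would be (1, -3)
If layer 3 is active=no:
  actuator would be (-1, -3)
Observed (-1, -3), so layer 3 was idle.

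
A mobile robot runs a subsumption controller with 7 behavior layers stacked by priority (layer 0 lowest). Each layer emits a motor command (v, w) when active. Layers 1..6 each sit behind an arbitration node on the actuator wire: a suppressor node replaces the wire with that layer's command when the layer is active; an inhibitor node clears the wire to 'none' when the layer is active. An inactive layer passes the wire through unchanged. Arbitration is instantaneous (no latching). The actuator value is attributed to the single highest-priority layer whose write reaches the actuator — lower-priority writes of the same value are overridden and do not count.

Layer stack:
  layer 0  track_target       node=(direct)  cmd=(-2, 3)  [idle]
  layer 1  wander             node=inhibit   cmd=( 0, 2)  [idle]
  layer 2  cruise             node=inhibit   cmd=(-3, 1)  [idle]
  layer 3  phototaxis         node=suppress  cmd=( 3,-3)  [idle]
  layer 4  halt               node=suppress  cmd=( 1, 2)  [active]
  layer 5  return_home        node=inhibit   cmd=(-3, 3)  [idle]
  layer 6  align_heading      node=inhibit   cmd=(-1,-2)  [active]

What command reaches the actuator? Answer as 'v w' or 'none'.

L0 track_target: idle → wire = none
L1 wander: idle → wire stays none
L2 cruise: idle → wire stays none
L3 phototaxis: idle → wire stays none
L4 halt: active, suppressor → wire = (1, 2)
L5 return_home: idle → wire stays (1, 2)
L6 align_heading: active, inhibitor → wire = none
actuator = none

none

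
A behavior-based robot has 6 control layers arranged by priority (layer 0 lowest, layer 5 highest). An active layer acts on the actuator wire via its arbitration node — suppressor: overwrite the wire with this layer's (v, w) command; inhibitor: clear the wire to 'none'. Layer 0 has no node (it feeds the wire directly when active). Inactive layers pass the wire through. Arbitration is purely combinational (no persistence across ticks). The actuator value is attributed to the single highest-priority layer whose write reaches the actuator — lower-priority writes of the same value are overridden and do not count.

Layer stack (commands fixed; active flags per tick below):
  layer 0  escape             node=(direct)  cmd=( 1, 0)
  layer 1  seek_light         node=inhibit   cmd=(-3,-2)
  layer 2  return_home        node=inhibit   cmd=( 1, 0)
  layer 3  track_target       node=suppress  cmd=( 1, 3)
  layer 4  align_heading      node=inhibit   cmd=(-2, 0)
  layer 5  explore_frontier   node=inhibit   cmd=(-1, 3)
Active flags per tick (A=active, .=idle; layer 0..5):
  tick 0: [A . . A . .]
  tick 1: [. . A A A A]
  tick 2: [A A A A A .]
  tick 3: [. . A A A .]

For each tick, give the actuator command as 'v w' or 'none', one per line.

1 3
none
none
none

tick 0:
  [0] escape on; wire := (1, 0)
  [1] seek_light off; pass (1, 0)
  [2] return_home off; pass (1, 0)
  [3] track_target on (suppress); wire := (1, 3)
  [4] align_heading off; pass (1, 3)
  [5] explore_frontier off; pass (1, 3)
  output (1, 3)
tick 1:
  [0] escape off; wire := none
  [1] seek_light off; pass none
  [2] return_home on (inhibit); wire := none
  [3] track_target on (suppress); wire := (1, 3)
  [4] align_heading on (inhibit); wire := none
  [5] explore_frontier on (inhibit); wire := none
  output none
tick 2:
  [0] escape on; wire := (1, 0)
  [1] seek_light on (inhibit); wire := none
  [2] return_home on (inhibit); wire := none
  [3] track_target on (suppress); wire := (1, 3)
  [4] align_heading on (inhibit); wire := none
  [5] explore_frontier off; pass none
  output none
tick 3:
  [0] escape off; wire := none
  [1] seek_light off; pass none
  [2] return_home on (inhibit); wire := none
  [3] track_target on (suppress); wire := (1, 3)
  [4] align_heading on (inhibit); wire := none
  [5] explore_frontier off; pass none
  output none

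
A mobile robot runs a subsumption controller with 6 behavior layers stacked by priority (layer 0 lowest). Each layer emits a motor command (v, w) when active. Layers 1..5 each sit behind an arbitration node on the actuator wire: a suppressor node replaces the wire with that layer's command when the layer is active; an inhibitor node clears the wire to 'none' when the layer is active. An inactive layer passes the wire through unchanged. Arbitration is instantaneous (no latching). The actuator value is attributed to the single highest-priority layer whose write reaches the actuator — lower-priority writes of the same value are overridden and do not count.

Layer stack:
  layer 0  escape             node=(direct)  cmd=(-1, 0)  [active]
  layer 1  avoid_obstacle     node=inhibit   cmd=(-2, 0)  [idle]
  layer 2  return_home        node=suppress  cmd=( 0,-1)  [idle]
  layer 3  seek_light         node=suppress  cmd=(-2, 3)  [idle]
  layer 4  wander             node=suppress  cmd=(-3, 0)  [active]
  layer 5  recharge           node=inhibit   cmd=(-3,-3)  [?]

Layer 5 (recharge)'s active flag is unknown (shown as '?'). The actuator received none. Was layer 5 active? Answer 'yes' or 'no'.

If layer 5 is active=yes:
  actuator would be none
If layer 5 is active=no:
  actuator would be (-3, 0)
Observed none, so layer 5 was active.

yes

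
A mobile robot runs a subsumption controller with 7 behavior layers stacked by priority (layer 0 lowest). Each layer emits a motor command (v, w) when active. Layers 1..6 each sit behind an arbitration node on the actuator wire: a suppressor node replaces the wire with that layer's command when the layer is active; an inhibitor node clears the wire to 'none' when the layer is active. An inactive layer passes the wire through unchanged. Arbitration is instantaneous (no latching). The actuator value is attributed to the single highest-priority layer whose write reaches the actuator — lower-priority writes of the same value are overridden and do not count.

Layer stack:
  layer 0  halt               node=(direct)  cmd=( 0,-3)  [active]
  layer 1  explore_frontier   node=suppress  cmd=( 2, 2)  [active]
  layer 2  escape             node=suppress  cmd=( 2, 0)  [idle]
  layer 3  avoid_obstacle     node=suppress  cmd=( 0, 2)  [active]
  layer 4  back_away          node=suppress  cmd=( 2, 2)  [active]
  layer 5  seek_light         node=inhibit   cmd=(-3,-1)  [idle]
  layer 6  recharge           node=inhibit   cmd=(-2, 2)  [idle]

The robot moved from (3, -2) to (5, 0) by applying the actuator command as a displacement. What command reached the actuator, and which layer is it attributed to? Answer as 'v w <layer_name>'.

2 2 back_away

displacement = (5, 0) − (3, -2) = (2, 2)
[0] halt on; wire := (0, -3)
[1] explore_frontier on (suppress); wire := (2, 2)
[2] escape off; pass (2, 2)
[3] avoid_obstacle on (suppress); wire := (0, 2)
[4] back_away on (suppress); wire := (2, 2)
[5] seek_light off; pass (2, 2)
[6] recharge off; pass (2, 2)
output (2, 2) — from layer 4 (back_away)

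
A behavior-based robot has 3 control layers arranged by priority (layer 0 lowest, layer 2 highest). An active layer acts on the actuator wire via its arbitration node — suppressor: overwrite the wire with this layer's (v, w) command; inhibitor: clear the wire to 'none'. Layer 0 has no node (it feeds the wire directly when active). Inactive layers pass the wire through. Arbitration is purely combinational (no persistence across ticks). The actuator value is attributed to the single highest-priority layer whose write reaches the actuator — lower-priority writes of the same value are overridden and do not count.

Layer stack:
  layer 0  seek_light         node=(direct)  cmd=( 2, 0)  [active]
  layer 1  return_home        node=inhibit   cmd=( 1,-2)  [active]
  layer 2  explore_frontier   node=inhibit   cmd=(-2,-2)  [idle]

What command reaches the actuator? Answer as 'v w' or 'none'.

L0 seek_light: active, feeds wire = (2, 0)
L1 return_home: active, inhibitor → wire = none
L2 explore_frontier: idle → wire stays none
actuator = none

none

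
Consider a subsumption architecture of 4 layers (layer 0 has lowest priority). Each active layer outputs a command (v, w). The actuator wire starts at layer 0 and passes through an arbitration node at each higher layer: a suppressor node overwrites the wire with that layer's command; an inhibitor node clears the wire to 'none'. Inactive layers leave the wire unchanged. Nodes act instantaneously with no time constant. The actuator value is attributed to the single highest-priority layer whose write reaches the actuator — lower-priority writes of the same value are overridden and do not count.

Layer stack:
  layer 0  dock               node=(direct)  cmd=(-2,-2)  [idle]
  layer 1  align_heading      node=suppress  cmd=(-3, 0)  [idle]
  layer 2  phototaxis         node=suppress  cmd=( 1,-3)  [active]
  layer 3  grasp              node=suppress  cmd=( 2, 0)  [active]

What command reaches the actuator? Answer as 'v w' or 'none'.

2 0

[0] dock off; wire := none
[1] align_heading off; pass none
[2] phototaxis on (suppress); wire := (1, -3)
[3] grasp on (suppress); wire := (2, 0)
output (2, 0)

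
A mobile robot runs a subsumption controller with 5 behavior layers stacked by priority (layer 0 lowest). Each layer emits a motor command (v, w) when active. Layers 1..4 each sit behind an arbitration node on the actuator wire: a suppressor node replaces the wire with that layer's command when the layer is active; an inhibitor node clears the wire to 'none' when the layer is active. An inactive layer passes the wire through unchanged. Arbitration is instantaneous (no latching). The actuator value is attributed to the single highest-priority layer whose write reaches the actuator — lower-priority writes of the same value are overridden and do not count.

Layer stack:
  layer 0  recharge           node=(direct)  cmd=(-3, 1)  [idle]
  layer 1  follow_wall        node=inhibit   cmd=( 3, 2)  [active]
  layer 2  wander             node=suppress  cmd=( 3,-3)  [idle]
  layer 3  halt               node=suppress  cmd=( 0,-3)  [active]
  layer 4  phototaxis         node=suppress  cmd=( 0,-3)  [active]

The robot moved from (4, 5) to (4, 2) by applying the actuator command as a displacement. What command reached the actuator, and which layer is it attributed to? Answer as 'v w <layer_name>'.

0 -3 phototaxis

displacement = (4, 2) − (4, 5) = (0, -3)
[0] recharge off; wire := none
[1] follow_wall on (inhibit); wire := none
[2] wander off; pass none
[3] halt on (suppress); wire := (0, -3)
[4] phototaxis on (suppress); wire := (0, -3)
output (0, -3) — from layer 4 (phototaxis)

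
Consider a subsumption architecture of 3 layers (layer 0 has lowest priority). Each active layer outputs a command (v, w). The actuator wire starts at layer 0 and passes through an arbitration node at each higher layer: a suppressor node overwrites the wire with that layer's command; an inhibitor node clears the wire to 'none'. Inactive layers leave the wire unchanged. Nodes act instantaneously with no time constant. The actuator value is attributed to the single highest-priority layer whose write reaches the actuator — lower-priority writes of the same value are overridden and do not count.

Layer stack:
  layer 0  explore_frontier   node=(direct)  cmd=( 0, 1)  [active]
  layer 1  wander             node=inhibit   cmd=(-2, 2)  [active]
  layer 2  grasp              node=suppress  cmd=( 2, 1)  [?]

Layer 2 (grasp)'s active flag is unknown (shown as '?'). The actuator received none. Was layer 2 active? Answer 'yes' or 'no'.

If layer 2 is active=yes:
  actuator would be (2, 1)
If layer 2 is active=no:
  actuator would be none
Observed none, so layer 2 was idle.

no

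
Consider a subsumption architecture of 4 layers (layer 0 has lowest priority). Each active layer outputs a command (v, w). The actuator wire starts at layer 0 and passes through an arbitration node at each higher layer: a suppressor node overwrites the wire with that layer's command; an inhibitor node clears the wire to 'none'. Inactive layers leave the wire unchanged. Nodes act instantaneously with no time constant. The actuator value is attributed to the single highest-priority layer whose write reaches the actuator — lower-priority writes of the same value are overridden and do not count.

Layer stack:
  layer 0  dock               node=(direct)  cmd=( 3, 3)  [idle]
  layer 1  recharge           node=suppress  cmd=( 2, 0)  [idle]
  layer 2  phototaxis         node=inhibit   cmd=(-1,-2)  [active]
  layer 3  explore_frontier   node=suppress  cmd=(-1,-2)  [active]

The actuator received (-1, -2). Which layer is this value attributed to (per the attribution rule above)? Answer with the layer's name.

explore_frontier

L0 dock: idle → wire = none
L1 recharge: idle → wire stays none
L2 phototaxis: active, inhibitor → wire = none
L3 explore_frontier: active, suppressor → wire = (-1, -2)
actuator = (-1, -2)
last writer: layer 3 = explore_frontier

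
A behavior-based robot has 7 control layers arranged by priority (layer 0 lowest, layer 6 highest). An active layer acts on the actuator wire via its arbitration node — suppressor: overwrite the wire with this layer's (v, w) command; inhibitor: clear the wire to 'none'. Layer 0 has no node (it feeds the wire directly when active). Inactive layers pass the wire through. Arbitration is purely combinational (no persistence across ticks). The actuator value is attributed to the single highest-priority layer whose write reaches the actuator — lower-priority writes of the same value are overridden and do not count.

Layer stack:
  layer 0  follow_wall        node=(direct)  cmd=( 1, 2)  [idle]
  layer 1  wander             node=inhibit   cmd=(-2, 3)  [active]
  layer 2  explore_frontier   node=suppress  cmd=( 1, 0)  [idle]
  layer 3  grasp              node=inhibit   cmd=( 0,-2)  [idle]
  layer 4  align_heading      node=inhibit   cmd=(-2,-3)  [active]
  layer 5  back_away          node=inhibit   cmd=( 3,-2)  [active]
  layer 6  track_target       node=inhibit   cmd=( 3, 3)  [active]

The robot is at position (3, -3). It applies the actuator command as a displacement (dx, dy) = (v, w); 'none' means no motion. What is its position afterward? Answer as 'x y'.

layer 0 (follow_wall) idle — none
layer 1 (wander) active — inhibits: none
layer 2 (explore_frontier) idle — unchanged: none
layer 3 (grasp) idle — unchanged: none
layer 4 (align_heading) active — inhibits: none
layer 5 (back_away) active — inhibits: none
layer 6 (track_target) active — inhibits: none
→ actuator none
position: (3, -3) + none = (3, -3)

3 -3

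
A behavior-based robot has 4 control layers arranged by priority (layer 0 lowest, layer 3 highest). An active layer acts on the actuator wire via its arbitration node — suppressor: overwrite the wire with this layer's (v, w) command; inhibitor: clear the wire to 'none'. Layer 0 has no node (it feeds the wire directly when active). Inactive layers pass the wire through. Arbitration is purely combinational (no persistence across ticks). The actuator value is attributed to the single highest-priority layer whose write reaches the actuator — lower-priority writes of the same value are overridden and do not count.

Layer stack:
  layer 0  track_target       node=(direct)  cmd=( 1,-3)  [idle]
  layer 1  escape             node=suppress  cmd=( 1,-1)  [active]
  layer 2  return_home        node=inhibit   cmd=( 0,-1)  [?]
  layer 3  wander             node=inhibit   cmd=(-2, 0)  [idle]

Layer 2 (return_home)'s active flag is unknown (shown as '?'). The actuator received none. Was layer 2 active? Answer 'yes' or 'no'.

yes

If layer 2 is active=yes:
  actuator would be none
If layer 2 is active=no:
  actuator would be (1, -1)
Observed none, so layer 2 was active.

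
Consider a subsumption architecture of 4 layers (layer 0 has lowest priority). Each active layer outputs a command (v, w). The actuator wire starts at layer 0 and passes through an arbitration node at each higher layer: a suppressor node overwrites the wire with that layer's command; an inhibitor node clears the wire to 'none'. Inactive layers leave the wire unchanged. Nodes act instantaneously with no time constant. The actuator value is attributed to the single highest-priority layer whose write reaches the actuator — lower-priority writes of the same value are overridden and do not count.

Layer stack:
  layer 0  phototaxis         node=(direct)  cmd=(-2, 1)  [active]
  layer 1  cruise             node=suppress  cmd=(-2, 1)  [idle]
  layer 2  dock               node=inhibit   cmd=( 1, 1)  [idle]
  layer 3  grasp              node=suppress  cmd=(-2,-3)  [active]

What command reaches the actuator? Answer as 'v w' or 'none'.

L0 phototaxis: active, feeds wire = (-2, 1)
L1 cruise: idle → wire stays (-2, 1)
L2 dock: idle → wire stays (-2, 1)
L3 grasp: active, suppressor → wire = (-2, -3)
actuator = (-2, -3)

-2 -3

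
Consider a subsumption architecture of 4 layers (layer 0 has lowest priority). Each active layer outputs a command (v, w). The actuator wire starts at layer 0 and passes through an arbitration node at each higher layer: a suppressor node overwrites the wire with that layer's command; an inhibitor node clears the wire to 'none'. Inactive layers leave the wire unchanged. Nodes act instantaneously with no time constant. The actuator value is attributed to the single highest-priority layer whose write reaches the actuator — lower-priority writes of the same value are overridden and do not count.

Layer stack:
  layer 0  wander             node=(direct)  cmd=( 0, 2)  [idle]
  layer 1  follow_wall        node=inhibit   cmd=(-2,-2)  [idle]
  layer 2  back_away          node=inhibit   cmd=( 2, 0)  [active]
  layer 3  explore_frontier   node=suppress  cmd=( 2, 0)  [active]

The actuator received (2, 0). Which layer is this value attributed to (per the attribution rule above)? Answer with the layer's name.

layer 0 (wander) idle — none
layer 1 (follow_wall) idle — unchanged: none
layer 2 (back_away) active — inhibits: none
layer 3 (explore_frontier) active — suppresses: (2, 0)
→ actuator (2, 0)
last writer: layer 3 = explore_frontier

explore_frontier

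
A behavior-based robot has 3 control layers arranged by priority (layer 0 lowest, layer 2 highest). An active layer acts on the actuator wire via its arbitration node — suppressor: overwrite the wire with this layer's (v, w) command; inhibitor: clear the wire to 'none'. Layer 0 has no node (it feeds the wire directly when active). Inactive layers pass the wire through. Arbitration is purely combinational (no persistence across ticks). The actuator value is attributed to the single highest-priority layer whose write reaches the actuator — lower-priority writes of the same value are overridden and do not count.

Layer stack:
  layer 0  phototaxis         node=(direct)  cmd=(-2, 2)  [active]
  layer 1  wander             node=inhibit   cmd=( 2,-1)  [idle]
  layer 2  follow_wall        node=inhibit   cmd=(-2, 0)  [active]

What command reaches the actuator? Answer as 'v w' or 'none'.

none

layer 0 (phototaxis) active — direct: (-2, 2)
layer 1 (wander) idle — unchanged: (-2, 2)
layer 2 (follow_wall) active — inhibits: none
→ actuator none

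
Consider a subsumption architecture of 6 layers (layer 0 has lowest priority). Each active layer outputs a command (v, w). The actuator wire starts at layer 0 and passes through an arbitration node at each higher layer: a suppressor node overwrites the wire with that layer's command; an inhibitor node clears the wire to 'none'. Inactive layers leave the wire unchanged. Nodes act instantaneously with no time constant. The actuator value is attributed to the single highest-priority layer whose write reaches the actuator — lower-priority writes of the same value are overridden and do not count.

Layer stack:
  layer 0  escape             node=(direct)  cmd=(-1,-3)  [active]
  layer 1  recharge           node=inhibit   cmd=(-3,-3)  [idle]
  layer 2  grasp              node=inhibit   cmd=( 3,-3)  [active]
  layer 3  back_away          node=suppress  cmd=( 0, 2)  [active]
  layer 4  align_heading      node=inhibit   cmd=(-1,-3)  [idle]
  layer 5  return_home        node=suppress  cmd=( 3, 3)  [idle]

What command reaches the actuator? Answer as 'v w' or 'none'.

0 2

[0] escape on; wire := (-1, -3)
[1] recharge off; pass (-1, -3)
[2] grasp on (inhibit); wire := none
[3] back_away on (suppress); wire := (0, 2)
[4] align_heading off; pass (0, 2)
[5] return_home off; pass (0, 2)
output (0, 2)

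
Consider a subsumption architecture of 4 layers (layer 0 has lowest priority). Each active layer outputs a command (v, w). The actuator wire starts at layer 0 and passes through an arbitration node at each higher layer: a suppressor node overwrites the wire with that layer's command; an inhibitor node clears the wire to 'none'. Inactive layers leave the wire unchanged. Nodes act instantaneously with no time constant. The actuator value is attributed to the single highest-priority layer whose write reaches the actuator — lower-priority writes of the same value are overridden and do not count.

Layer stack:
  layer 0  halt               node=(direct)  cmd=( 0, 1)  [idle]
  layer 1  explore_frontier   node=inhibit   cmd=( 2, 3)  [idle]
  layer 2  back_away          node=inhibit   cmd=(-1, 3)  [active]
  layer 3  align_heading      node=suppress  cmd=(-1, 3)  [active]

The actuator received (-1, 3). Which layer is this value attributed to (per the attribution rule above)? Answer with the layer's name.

align_heading

L0 halt: idle → wire = none
L1 explore_frontier: idle → wire stays none
L2 back_away: active, inhibitor → wire = none
L3 align_heading: active, suppressor → wire = (-1, 3)
actuator = (-1, 3)
last writer: layer 3 = align_heading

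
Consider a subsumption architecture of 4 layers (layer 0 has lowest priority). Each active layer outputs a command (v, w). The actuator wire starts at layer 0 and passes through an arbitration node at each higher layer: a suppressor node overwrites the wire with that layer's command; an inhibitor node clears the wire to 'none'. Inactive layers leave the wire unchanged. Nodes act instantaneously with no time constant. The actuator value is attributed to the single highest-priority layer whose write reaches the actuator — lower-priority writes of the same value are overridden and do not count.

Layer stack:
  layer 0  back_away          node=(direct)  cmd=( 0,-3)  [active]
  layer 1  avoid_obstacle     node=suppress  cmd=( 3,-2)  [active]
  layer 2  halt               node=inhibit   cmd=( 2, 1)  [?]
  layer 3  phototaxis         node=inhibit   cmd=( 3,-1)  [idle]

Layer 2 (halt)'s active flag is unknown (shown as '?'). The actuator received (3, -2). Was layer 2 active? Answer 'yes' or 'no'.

no

If layer 2 is active=yes:
  actuator would be none
If layer 2 is active=no:
  actuator would be (3, -2)
Observed (3, -2), so layer 2 was idle.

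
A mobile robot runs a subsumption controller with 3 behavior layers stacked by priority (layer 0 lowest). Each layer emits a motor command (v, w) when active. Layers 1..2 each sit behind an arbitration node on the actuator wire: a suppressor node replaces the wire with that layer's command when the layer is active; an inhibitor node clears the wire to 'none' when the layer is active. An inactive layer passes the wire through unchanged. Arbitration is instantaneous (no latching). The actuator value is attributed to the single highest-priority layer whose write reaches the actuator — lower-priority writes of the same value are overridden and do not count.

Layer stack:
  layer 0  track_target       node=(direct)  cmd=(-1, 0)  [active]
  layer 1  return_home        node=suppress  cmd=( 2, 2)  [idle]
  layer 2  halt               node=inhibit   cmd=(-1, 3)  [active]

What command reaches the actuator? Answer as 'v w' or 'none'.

[0] track_target on; wire := (-1, 0)
[1] return_home off; pass (-1, 0)
[2] halt on (inhibit); wire := none
output none

none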